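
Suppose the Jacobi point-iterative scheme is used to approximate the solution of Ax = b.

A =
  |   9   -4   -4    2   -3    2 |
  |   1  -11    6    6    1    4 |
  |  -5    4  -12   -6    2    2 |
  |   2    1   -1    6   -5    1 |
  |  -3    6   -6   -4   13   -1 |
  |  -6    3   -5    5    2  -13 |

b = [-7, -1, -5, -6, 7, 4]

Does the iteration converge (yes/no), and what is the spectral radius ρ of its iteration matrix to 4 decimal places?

Write A = D+L+U with D = diag(9, -11, -12, 6, 13, -13).
T_J = -D⁻¹(L+U): T[4,3] = -(-4)/(13) = +0.3077; T[4,4] = 0.
  T[0,:] = [+0.0000  +0.4444  +0.4444  -0.2222  +0.3333  -0.2222]
  T[1,:] = [+0.0909  +0.0000  +0.5455  +0.5455  +0.0909  +0.3636]
  T[2,:] = [-0.4167  +0.3333  +0.0000  -0.5000  +0.1667  +0.1667]
  T[3,:] = [-0.3333  -0.1667  +0.1667  +0.0000  +0.8333  -0.1667]
  T[4,:] = [+0.2308  -0.4615  +0.4615  +0.3077  +0.0000  +0.0769]
  T[5,:] = [-0.4615  +0.2308  -0.3846  +0.3846  +0.1538  +0.0000]
|eigenvalues of T|: 1.1602, 0.7006, 0.7006, 0.6017, 0.6017, 0.1711.
ρ(T) = max|λ| = 1.1602; 1.1602 > 1, so it fails to converge.

no, ρ = 1.1602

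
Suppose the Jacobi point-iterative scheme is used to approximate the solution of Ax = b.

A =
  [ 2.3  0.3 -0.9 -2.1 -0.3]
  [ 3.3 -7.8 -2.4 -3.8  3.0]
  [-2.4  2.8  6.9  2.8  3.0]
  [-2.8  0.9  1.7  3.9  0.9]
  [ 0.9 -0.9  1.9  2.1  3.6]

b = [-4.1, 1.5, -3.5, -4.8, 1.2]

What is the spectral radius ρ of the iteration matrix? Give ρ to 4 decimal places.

Write A = D+L+U with D = diag(2.3, -7.8, 6.9, 3.9, 3.6).
Jacobi: T = -D⁻¹(L+U), T[1,2] = -(-2.4)/(-7.8) = -0.3077; T[1,1] = 0.
  T[0,:] = [+0.0000, -0.1304, +0.3913, +0.9130, +0.1304]
  T[1,:] = [+0.4231, +0.0000, -0.3077, -0.4872, +0.3846]
  T[2,:] = [+0.3478, -0.4058, +0.0000, -0.4058, -0.4348]
  T[3,:] = [+0.7179, -0.2308, -0.4359, +0.0000, -0.2308]
  T[4,:] = [-0.2500, +0.2500, -0.5278, -0.5833, +0.0000]
|eigenvalues of T|: 1.3434, 1.0133, 0.5927, 0.2184, 0.2184.
ρ(T) = max|λ| = 1.3434; 1.3434 > 1, so it fails to converge.

1.3434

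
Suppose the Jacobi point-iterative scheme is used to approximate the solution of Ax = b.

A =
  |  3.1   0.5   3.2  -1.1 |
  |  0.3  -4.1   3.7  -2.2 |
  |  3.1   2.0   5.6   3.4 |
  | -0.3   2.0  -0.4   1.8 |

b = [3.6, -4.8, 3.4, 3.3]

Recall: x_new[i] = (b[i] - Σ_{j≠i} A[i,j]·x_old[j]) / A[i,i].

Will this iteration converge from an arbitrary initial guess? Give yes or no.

no

Diagonal D = diag(3.1, -4.1, 5.6, 1.8); L, U strict lower/upper.
Jacobi T = -D⁻¹(L+U): T[3,0] = -(-0.3)/(1.8) = +0.1667; T[3,3] = 0.
  T[0,:] = [+0.0000  -0.1613  -1.0323  +0.3548]
  T[1,:] = [+0.0732  +0.0000  +0.9024  -0.5366]
  T[2,:] = [-0.5536  -0.3571  +0.0000  -0.6071]
  T[3,:] = [+0.1667  -1.1111  +0.2222  +0.0000]
moduli |λ_i(T)| = 1.1417, 0.9167, 0.9167, 0.2170.
ρ = 1.1417; 1.1417 > 1, so it fails to converge.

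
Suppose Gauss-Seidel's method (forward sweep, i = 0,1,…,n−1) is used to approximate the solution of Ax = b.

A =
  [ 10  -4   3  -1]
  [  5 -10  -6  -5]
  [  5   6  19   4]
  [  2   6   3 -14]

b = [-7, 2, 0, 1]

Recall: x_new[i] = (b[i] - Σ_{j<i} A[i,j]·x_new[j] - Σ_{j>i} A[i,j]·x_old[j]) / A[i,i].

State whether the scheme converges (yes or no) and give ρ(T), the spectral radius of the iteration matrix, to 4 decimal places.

Write A = D+L+U with D = diag(10, -10, 19, -14).
Gauss-Seidel: T = -(D+L)⁻¹U, row 0 first, T[0,2] = -(3)/(10) = -0.3000; later rows by forward substitution.
  T[0,:] = [+0.0000 +0.4000 -0.3000 +0.1000]
  T[1,:] = [+0.0000 +0.2000 -0.7500 -0.4500]
  T[2,:] = [+0.0000 -0.1684 +0.3158 -0.0947]
  T[3,:] = [+0.0000 +0.1068 -0.2966 -0.1989]
|eigenvalues of T|: 0.5865, 0.2113, 0.0582, 0.0000.
ρ(T) = max|λ| = 0.5865; 0.5865 < 1, so it converges for any x₀.

yes, ρ = 0.5865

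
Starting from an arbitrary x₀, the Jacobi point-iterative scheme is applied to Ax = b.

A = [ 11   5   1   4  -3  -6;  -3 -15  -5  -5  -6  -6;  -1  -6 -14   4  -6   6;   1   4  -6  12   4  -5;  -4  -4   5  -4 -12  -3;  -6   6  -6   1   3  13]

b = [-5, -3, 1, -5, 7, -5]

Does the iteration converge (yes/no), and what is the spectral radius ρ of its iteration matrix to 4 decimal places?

no, ρ = 1.1221

Let D = diag(11, -15, -14, 12, -12, 13); L, U the strict triangles.
Jacobi T = -D⁻¹(L+U): T[4,2] = -(5)/(-12) = +0.4167; T[4,4] = 0.
  T[0,:] = [+0.0000  -0.4545  -0.0909  -0.3636  +0.2727  +0.5455]
  T[1,:] = [-0.2000  +0.0000  -0.3333  -0.3333  -0.4000  -0.4000]
  T[2,:] = [-0.0714  -0.4286  +0.0000  +0.2857  -0.4286  +0.4286]
  T[3,:] = [-0.0833  -0.3333  +0.5000  +0.0000  -0.3333  +0.4167]
  T[4,:] = [-0.3333  -0.3333  +0.4167  -0.3333  +0.0000  -0.2500]
  T[5,:] = [+0.4615  -0.4615  +0.4615  -0.0769  -0.2308  +0.0000]
moduli |λ_i(T)| = 1.1221, 0.7301, 0.5674, 0.5674, 0.5212, 0.5212.
ρ(T) = max|λ| = 1.1221; 1.1221 > 1 ⇒ diverges.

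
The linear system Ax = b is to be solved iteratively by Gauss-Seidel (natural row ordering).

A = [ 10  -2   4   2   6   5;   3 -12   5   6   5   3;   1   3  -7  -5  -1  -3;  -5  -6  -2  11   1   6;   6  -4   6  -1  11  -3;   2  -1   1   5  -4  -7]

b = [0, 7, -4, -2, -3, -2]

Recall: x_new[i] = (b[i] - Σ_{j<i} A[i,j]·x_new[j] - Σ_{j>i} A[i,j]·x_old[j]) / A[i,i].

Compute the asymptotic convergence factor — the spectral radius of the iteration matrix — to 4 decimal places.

1.1931

Let D = diag(10, -12, -7, 11, 11, -7); L, U the strict triangles.
GS T = -(D+L)⁻¹U: row 0 first, T[0,1] = -(-2)/(10) = +0.2000; later rows by forward substitution.
  T[0,:] = [+0.0000, +0.2000, -0.4000, -0.2000, -0.6000, -0.5000]
  T[1,:] = [+0.0000, +0.0500, +0.3167, +0.4500, +0.2667, +0.1250]
  T[2,:] = [+0.0000, +0.0500, +0.0786, -0.5500, -0.1143, -0.4464]
  T[3,:] = [+0.0000, +0.1273, +0.0052, +0.0545, -0.2390, -0.7857]
  T[4,:] = [+0.0000, -0.1066, +0.2909, +0.5777, +0.4649, +0.7630]
  T[5,:] = [+0.0000, +0.2090, -0.3108, -0.4911, -0.6622, -1.2217]
moduli |λ_i(T)| = 1.1931, 0.3442, 0.3442, 0.0654, 0.0456, 0.0000.
ρ(T) = max|λ| = 1.1931; 1.1931 > 1: divergent.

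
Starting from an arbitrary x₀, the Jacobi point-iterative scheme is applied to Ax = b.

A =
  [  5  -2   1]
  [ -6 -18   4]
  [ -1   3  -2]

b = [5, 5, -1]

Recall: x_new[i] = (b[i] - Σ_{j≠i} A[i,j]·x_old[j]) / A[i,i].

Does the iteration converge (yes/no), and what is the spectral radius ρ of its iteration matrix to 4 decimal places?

yes, ρ = 0.6238

Split A = D + L + U, D = diag(5, -18, -2).
Jacobi T = -D⁻¹(L+U): T[0,2] = -(1)/(5) = -0.2000; T[0,0] = 0.
  T[0,:] = [+0.0000 +0.4000 -0.2000]
  T[1,:] = [-0.3333 +0.0000 +0.2222]
  T[2,:] = [-0.5000 +1.5000 +0.0000]
eigenvalue magnitudes: 0.6238, 0.4024, 0.2213.
ρ(T) = max|λ| = 0.6238; 0.6238 < 1: convergent.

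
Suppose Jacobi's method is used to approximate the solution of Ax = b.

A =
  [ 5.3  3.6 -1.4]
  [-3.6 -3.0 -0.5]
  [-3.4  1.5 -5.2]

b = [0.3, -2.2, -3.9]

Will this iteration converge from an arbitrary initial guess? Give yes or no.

A = D + L + U where D = diag(5.3, -3, -5.2).
Jacobi: T = -D⁻¹(L+U), T[1,0] = -(-3.6)/(-3) = -1.2000; T[1,1] = 0.
  T[0,:] = [+0.0000, -0.6792, +0.2642]
  T[1,:] = [-1.2000, +0.0000, -0.1667]
  T[2,:] = [-0.6538, +0.2885, +0.0000]
|eigenvalues of T|: 0.8840, 0.5326, 0.3514.
spectral radius ρ = 0.8840; 0.8840 < 1, so it converges for any x₀.

yes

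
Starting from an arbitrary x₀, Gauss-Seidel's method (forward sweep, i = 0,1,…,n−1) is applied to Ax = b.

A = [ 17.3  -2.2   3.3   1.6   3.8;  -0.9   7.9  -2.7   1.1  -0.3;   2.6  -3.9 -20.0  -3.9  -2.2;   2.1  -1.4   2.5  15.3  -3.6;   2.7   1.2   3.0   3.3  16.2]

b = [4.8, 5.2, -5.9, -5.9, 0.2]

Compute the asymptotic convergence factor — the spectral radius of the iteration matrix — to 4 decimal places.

0.1798

Split A = D + L + U, D = diag(17.3, 7.9, -20, 15.3, 16.2).
T_GS = -(D+L)⁻¹U: row 0 first, T[0,2] = -(3.3)/(17.3) = -0.1908; later rows by forward substitution.
  T[0,:] = [+0.0000 +0.1272 -0.1908 -0.0925 -0.2197]
  T[1,:] = [+0.0000 +0.0145 +0.3200 -0.1498 +0.0130]
  T[2,:] = [+0.0000 +0.0137 -0.0872 -0.1778 -0.1411]
  T[3,:] = [+0.0000 -0.0184 +0.0697 +0.0280 +0.2897]
  T[4,:] = [+0.0000 -0.0211 +0.0100 +0.0537 +0.0028]
|eigenvalues of T|: 0.1798, 0.1249, 0.1249, 0.1186, 0.0000.
ρ(T) = max|λ| = 0.1798; 0.1798 < 1: convergent.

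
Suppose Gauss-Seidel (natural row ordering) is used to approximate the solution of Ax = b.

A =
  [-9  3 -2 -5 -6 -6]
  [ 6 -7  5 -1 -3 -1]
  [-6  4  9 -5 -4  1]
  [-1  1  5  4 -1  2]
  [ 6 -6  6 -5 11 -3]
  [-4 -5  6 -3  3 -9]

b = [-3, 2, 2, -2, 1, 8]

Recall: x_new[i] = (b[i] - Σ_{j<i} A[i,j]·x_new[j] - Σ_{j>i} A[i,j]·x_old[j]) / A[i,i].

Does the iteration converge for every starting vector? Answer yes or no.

no

Split A = D + L + U, D = diag(-9, -7, 9, 4, 11, -9).
Gauss-Seidel: T = -(D+L)⁻¹U, row 0 first, T[0,1] = -(3)/(-9) = +0.3333; later rows by forward substitution.
  T[0,:] = [+0.0000  +0.3333  -0.2222  -0.5556  -0.6667  -0.6667]
  T[1,:] = [+0.0000  +0.2857  +0.5238  -0.6190  -1.0000  -0.7143]
  T[2,:] = [+0.0000  +0.0952  -0.3810  +0.4603  +0.4444  -0.2381]
  T[3,:] = [+0.0000  -0.1071  +0.2897  -0.5595  -0.2222  -0.1905]
  T[4,:] = [+0.0000  -0.1266  +0.7464  -0.5400  -0.5253  +0.2900]
  T[5,:] = [+0.0000  -0.2499  -0.2940  +0.9042  +1.0471  +0.6946]
moduli |λ_i(T)| = 1.5388, 1.1490, 0.1360, 0.1360, 0.1226, 0.0000.
ρ(T) = max|λ| = 1.5388; 1.5388 > 1: divergent.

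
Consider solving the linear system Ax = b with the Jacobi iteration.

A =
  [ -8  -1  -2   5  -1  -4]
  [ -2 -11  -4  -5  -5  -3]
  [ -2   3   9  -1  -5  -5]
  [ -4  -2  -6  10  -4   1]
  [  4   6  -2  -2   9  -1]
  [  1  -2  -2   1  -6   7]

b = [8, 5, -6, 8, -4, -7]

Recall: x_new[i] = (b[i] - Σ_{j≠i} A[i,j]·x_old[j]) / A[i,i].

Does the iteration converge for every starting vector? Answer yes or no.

no

Diagonal D = diag(-8, -11, 9, 10, 9, 7); L, U strict lower/upper.
T_J = -D⁻¹(L+U): T[1,2] = -(-4)/(-11) = -0.3636; T[1,1] = 0.
  T[0,:] = [+0.0000  -0.1250  -0.2500  +0.6250  -0.1250  -0.5000]
  T[1,:] = [-0.1818  +0.0000  -0.3636  -0.4545  -0.4545  -0.2727]
  T[2,:] = [+0.2222  -0.3333  +0.0000  +0.1111  +0.5556  +0.5556]
  T[3,:] = [+0.4000  +0.2000  +0.6000  +0.0000  +0.4000  -0.1000]
  T[4,:] = [-0.4444  -0.6667  +0.2222  +0.2222  +0.0000  +0.1111]
  T[5,:] = [-0.1429  +0.2857  +0.2857  -0.1429  +0.8571  +0.0000]
|roots of det(T-λI)|: 1.2119, 0.6874, 0.6573, 0.6573, 0.5432, 0.5432.
ρ(T) = max|λ| = 1.2119; 1.2119 > 1, so it fails to converge.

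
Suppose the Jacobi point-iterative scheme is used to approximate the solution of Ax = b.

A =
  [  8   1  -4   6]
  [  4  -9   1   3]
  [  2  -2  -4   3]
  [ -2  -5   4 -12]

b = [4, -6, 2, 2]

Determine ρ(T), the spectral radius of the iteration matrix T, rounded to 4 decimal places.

0.8678

Split A = D + L + U, D = diag(8, -9, -4, -12).
T_J = -D⁻¹(L+U): T[3,1] = -(-5)/(-12) = -0.4167; T[3,3] = 0.
  T[0,:] = [+0.0000 -0.1250 +0.5000 -0.7500]
  T[1,:] = [+0.4444 +0.0000 +0.1111 +0.3333]
  T[2,:] = [+0.5000 -0.5000 +0.0000 +0.7500]
  T[3,:] = [-0.1667 -0.4167 +0.3333 +0.0000]
|λ(T)| sorted: 0.8678, 0.4363, 0.4363, 0.4099.
spectral radius ρ = 0.8678; 0.8678 < 1, so it converges for any x₀.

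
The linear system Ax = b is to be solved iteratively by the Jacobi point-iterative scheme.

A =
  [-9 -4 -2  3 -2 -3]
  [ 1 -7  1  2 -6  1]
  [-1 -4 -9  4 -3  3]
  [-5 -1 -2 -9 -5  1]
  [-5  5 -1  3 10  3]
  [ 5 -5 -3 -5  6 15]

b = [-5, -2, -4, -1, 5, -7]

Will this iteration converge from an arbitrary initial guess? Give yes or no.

no

Write A = D+L+U with D = diag(-9, -7, -9, -9, 10, 15).
T_J = -D⁻¹(L+U): T[0,5] = -(-3)/(-9) = -0.3333; T[0,0] = 0.
  T[0,:] = [+0.0000  -0.4444  -0.2222  +0.3333  -0.2222  -0.3333]
  T[1,:] = [+0.1429  +0.0000  +0.1429  +0.2857  -0.8571  +0.1429]
  T[2,:] = [-0.1111  -0.4444  +0.0000  +0.4444  -0.3333  +0.3333]
  T[3,:] = [-0.5556  -0.1111  -0.2222  +0.0000  -0.5556  +0.1111]
  T[4,:] = [+0.5000  -0.5000  +0.1000  -0.3000  +0.0000  -0.3000]
  T[5,:] = [-0.3333  +0.3333  +0.2000  +0.3333  -0.4000  +0.0000]
|λ(T)| sorted: 1.1520, 0.7897, 0.7897, 0.5749, 0.4149, 0.2617.
ρ = 1.1520; 1.1520 > 1: divergent.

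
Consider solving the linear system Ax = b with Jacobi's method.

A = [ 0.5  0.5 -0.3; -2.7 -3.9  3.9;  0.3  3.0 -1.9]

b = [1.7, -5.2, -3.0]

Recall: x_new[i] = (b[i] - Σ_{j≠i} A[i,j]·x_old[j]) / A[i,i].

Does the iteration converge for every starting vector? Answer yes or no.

Diagonal D = diag(0.5, -3.9, -1.9); L, U strict lower/upper.
T_J = -D⁻¹(L+U): T[2,1] = -(3)/(-1.9) = +1.5789; T[2,2] = 0.
  T[0,:] = [+0.0000 -1.0000 +0.6000]
  T[1,:] = [-0.6923 +0.0000 +1.0000]
  T[2,:] = [+0.1579 +1.5789 +0.0000]
moduli |λ_i(T)| = 1.6877, 1.3233, 0.3644.
ρ(T) = max|λ| = 1.6877; 1.6877 > 1: divergent.

no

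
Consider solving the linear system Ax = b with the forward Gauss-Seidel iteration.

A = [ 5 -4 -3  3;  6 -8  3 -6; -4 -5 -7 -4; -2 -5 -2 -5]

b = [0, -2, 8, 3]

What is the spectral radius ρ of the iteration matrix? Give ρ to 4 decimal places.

1.2676

Diagonal D = diag(5, -8, -7, -5); L, U strict lower/upper.
GS T = -(D+L)⁻¹U: row 0 first, T[0,2] = -(-3)/(5) = +0.6000; later rows by forward substitution.
  T[0,:] = [+0.0000, +0.8000, +0.6000, -0.6000]
  T[1,:] = [+0.0000, +0.6000, +0.8250, -1.2000]
  T[2,:] = [+0.0000, -0.8857, -0.9321, +0.6286]
  T[3,:] = [+0.0000, -0.5657, -0.6921, +1.1886]
|roots of det(T-λI)|: 1.2676, 0.2326, 0.2326, 0.0000.
spectral radius ρ = 1.2676; 1.2676 > 1, so it fails to converge.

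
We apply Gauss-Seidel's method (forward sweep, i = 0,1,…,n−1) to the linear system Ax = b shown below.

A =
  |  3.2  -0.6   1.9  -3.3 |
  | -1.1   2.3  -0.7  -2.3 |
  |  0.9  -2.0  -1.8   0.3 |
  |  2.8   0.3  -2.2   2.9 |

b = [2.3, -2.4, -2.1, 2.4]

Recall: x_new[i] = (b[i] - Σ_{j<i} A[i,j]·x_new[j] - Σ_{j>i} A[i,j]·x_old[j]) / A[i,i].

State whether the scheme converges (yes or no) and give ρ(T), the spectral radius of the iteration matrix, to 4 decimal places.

Split A = D + L + U, D = diag(3.2, 2.3, -1.8, 2.9).
GS T = -(D+L)⁻¹U: row 0 first, T[0,3] = -(-3.3)/(3.2) = +1.0312; later rows by forward substitution.
  T[0,:] = [+0.0000 +0.1875 -0.5938 +1.0312]
  T[1,:] = [+0.0000 +0.0897 +0.0204 +1.4932]
  T[2,:] = [+0.0000 -0.0059 -0.3195 -0.9768]
  T[3,:] = [+0.0000 -0.1948 +0.3288 -1.8912]
moduli |λ_i(T)| = 1.3969, 0.7150, 0.0092, 0.0000.
spectral radius ρ = 1.3969; 1.3969 > 1 ⇒ diverges.

no, ρ = 1.3969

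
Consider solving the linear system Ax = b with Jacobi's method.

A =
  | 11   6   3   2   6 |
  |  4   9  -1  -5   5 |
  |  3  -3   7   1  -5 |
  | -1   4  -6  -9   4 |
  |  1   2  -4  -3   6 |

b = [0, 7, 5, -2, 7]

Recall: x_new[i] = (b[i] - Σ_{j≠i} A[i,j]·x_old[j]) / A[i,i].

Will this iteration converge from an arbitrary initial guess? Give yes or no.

no

Split A = D + L + U, D = diag(11, 9, 7, -9, 6).
Jacobi T = -D⁻¹(L+U): T[4,1] = -(2)/(6) = -0.3333; T[4,4] = 0.
  T[0,:] = [+0.0000 -0.5455 -0.2727 -0.1818 -0.5455]
  T[1,:] = [-0.4444 +0.0000 +0.1111 +0.5556 -0.5556]
  T[2,:] = [-0.4286 +0.4286 +0.0000 -0.1429 +0.7143]
  T[3,:] = [-0.1111 +0.4444 -0.6667 +0.0000 +0.4444]
  T[4,:] = [-0.1667 -0.3333 +0.6667 +0.5000 +0.0000]
|roots of det(T-λI)|: 1.3996, 0.7973, 0.7973, 0.4819, 0.3092.
spectral radius ρ = 1.3996; 1.3996 > 1, so it fails to converge.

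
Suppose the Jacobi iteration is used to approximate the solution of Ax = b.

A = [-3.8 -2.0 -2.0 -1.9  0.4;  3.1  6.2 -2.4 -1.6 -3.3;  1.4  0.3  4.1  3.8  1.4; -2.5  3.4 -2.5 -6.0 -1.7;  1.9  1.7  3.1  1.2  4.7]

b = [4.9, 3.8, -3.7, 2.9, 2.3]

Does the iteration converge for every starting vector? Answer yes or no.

Diagonal D = diag(-3.8, 6.2, 4.1, -6, 4.7); L, U strict lower/upper.
Jacobi T = -D⁻¹(L+U): T[0,2] = -(-2)/(-3.8) = -0.5263; T[0,0] = 0.
  T[0,:] = [+0.0000, -0.5263, -0.5263, -0.5000, +0.1053]
  T[1,:] = [-0.5000, +0.0000, +0.3871, +0.2581, +0.5323]
  T[2,:] = [-0.3415, -0.0732, +0.0000, -0.9268, -0.3415]
  T[3,:] = [-0.4167, +0.5667, -0.4167, +0.0000, -0.2833]
  T[4,:] = [-0.4043, -0.3617, -0.6596, -0.2553, +0.0000]
|roots of det(T-λI)|: 1.2369, 0.8130, 0.8130, 0.3809, 0.3809.
ρ(T) = max|λ| = 1.2369; 1.2369 > 1: divergent.

no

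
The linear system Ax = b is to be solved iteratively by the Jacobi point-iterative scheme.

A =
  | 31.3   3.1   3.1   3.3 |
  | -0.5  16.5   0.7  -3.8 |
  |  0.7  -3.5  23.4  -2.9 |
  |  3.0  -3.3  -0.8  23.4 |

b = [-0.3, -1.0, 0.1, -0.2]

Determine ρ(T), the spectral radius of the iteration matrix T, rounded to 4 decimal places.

0.2539

A = D + L + U where D = diag(31.3, 16.5, 23.4, 23.4).
Jacobi T = -D⁻¹(L+U): T[1,0] = -(-0.5)/(16.5) = +0.0303; T[1,1] = 0.
  T[0,:] = [+0.0000  -0.0990  -0.0990  -0.1054]
  T[1,:] = [+0.0303  +0.0000  -0.0424  +0.2303]
  T[2,:] = [-0.0299  +0.1496  +0.0000  +0.1239]
  T[3,:] = [-0.1282  +0.1410  +0.0342  +0.0000]
|eigenvalues of T|: 0.2539, 0.1760, 0.0831, 0.0831.
ρ = 0.2539; 0.2539 < 1 ⇒ converges.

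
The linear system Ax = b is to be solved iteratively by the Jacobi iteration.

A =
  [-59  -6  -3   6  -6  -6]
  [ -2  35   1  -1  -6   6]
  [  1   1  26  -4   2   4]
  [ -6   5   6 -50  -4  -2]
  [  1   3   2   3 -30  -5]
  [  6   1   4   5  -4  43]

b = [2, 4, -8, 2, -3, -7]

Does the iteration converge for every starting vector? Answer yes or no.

yes

Split A = D + L + U, D = diag(-59, 35, 26, -50, -30, 43).
Jacobi: T = -D⁻¹(L+U), T[2,0] = -(1)/(26) = -0.0385; T[2,2] = 0.
  T[0,:] = [+0.0000, -0.1017, -0.0508, +0.1017, -0.1017, -0.1017]
  T[1,:] = [+0.0571, +0.0000, -0.0286, +0.0286, +0.1714, -0.1714]
  T[2,:] = [-0.0385, -0.0385, +0.0000, +0.1538, -0.0769, -0.1538]
  T[3,:] = [-0.1200, +0.1000, +0.1200, +0.0000, -0.0800, -0.0400]
  T[4,:] = [+0.0333, +0.1000, +0.0667, +0.1000, +0.0000, -0.1667]
  T[5,:] = [-0.1395, -0.0233, -0.0930, -0.1163, +0.0930, +0.0000]
|eigenvalues of T|: 0.2296, 0.1907, 0.1907, 0.1249, 0.0690, 0.0690.
ρ = 0.2296; 0.2296 < 1: convergent.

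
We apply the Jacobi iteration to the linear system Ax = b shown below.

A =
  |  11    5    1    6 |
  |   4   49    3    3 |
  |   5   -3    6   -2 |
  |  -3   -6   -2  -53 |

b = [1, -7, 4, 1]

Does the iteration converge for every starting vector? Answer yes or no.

Let D = diag(11, 49, 6, -53); L, U the strict triangles.
T_J = -D⁻¹(L+U): T[0,2] = -(1)/(11) = -0.0909; T[0,0] = 0.
  T[0,:] = [+0.0000  -0.4545  -0.0909  -0.5455]
  T[1,:] = [-0.0816  +0.0000  -0.0612  -0.0612]
  T[2,:] = [-0.8333  +0.5000  +0.0000  +0.3333]
  T[3,:] = [-0.0566  -0.1132  -0.0377  +0.0000]
moduli |λ_i(T)| = 0.4543, 0.2452, 0.2452, 0.1139.
ρ(T) = max|λ| = 0.4543; 0.4543 < 1, so it converges for any x₀.

yes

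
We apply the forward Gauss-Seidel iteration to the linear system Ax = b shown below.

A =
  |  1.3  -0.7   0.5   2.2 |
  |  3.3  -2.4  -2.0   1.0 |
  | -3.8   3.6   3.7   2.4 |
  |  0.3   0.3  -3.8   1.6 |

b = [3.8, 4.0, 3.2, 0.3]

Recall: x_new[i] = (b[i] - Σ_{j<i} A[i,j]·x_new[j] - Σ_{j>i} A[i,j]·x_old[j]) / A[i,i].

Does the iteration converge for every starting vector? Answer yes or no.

Diagonal D = diag(1.3, -2.4, 3.7, 1.6); L, U strict lower/upper.
T_GS = -(D+L)⁻¹U: row 0 first, T[0,3] = -(2.2)/(1.3) = -1.6923; later rows by forward substitution.
  T[0,:] = [+0.0000  +0.5385  -0.3846  -1.6923]
  T[1,:] = [+0.0000  +0.7404  -1.3622  -1.9103]
  T[2,:] = [+0.0000  -0.1674  +0.9304  -0.5281]
  T[3,:] = [+0.0000  -0.6373  +2.5371  -0.5787]
moduli |λ_i(T)| = 1.3468, 0.3656, 0.1109, 0.0000.
spectral radius ρ = 1.3468; 1.3468 > 1: divergent.

no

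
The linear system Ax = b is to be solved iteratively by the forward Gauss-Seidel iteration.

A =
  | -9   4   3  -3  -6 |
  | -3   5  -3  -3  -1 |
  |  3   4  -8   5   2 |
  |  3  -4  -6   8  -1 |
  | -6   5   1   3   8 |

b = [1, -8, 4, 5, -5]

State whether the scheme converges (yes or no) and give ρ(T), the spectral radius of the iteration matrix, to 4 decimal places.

no, ρ = 1.5858

Diagonal D = diag(-9, 5, -8, 8, 8); L, U strict lower/upper.
Gauss-Seidel: T = -(D+L)⁻¹U, row 0 first, T[0,4] = -(-6)/(-9) = -0.6667; later rows by forward substitution.
  T[0,:] = [+0.0000, +0.4444, +0.3333, -0.3333, -0.6667]
  T[1,:] = [+0.0000, +0.2667, +0.8000, +0.4000, -0.2000]
  T[2,:] = [+0.0000, +0.3000, +0.5250, +0.7000, -0.1000]
  T[3,:] = [+0.0000, +0.1917, +0.6688, +0.8500, +0.2000]
  T[4,:] = [+0.0000, +0.0573, -0.5664, -0.9063, -0.4375]
moduli |λ_i(T)| = 1.5858, 0.3182, 0.1760, 0.1760, 0.0000.
ρ(T) = max|λ| = 1.5858; 1.5858 > 1 ⇒ diverges.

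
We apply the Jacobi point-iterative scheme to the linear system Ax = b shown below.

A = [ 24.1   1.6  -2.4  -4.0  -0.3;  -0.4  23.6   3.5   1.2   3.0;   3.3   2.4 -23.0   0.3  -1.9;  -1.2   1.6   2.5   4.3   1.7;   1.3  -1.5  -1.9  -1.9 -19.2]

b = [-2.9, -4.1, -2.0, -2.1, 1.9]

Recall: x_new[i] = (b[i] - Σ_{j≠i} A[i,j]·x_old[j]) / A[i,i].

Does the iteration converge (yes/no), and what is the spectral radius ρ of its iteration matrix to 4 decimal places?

Diagonal D = diag(24.1, 23.6, -23, 4.3, -19.2); L, U strict lower/upper.
Jacobi: T = -D⁻¹(L+U), T[2,4] = -(-1.9)/(-23) = -0.0826; T[2,2] = 0.
  T[0,:] = [+0.0000  -0.0664  +0.0996  +0.1660  +0.0124]
  T[1,:] = [+0.0169  +0.0000  -0.1483  -0.0508  -0.1271]
  T[2,:] = [+0.1435  +0.1043  +0.0000  +0.0130  -0.0826]
  T[3,:] = [+0.2791  -0.3721  -0.5814  +0.0000  -0.3953]
  T[4,:] = [+0.0677  -0.0781  -0.0990  -0.0990  +0.0000]
|λ(T)| sorted: 0.4210, 0.2093, 0.1559, 0.1559, 0.0205.
ρ = 0.4210; 0.4210 < 1 ⇒ converges.

yes, ρ = 0.4210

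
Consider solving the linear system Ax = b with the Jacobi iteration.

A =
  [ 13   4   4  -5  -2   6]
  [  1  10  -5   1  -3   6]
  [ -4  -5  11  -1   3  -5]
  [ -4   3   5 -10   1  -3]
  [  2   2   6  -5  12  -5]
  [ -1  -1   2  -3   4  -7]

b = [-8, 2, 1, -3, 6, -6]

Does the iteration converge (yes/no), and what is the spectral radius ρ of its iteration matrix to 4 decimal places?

no, ρ = 1.2308

Write A = D+L+U with D = diag(13, 10, 11, -10, 12, -7).
Jacobi: T = -D⁻¹(L+U), T[1,0] = -(1)/(10) = -0.1000; T[1,1] = 0.
  T[0,:] = [+0.0000  -0.3077  -0.3077  +0.3846  +0.1538  -0.4615]
  T[1,:] = [-0.1000  +0.0000  +0.5000  -0.1000  +0.3000  -0.6000]
  T[2,:] = [+0.3636  +0.4545  +0.0000  +0.0909  -0.2727  +0.4545]
  T[3,:] = [-0.4000  +0.3000  +0.5000  +0.0000  +0.1000  -0.3000]
  T[4,:] = [-0.1667  -0.1667  -0.5000  +0.4167  +0.0000  +0.4167]
  T[5,:] = [-0.1429  -0.1429  +0.2857  -0.4286  +0.5714  +0.0000]
|λ(T)| sorted: 1.2308, 0.7110, 0.5916, 0.5916, 0.3701, 0.0801.
ρ = 1.2308; 1.2308 > 1 ⇒ diverges.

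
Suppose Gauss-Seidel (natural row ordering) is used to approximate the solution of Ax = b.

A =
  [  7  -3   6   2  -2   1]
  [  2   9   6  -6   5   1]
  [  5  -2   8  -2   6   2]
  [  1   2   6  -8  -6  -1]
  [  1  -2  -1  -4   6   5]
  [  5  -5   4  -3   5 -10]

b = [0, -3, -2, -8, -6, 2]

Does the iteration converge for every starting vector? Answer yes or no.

Let D = diag(7, 9, 8, -8, 6, -10); L, U the strict triangles.
Gauss-Seidel: T = -(D+L)⁻¹U, row 0 first, T[0,2] = -(6)/(7) = -0.8571; later rows by forward substitution.
  T[0,:] = [+0.0000  +0.4286  -0.8571  -0.2857  +0.2857  -0.1429]
  T[1,:] = [+0.0000  -0.0952  -0.4762  +0.7302  -0.6190  -0.0794]
  T[2,:] = [+0.0000  -0.2917  +0.4167  +0.6111  -1.0833  -0.1806]
  T[3,:] = [+0.0000  -0.1890  +0.0863  +0.6052  -1.6815  -0.2981]
  T[4,:] = [+0.0000  -0.2778  +0.1111  +0.7963  -1.5556  -1.0648]
  T[5,:] = [+0.0000  +0.0630  +0.0059  -0.0469  -0.2543  -0.5469]
|λ(T)| sorted: 1.2200, 0.5703, 0.5703, 0.4621, 0.1217, 0.0000.
spectral radius ρ = 1.2200; 1.2200 > 1, so it fails to converge.

no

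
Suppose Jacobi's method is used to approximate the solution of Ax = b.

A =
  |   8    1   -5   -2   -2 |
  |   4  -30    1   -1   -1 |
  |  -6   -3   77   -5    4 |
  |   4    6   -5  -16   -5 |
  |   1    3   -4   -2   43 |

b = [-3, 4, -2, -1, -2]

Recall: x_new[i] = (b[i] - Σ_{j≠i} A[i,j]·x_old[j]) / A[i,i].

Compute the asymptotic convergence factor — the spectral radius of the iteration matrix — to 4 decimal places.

0.3652

Let D = diag(8, -30, 77, -16, 43); L, U the strict triangles.
T_J = -D⁻¹(L+U): T[2,0] = -(-6)/(77) = +0.0779; T[2,2] = 0.
  T[0,:] = [+0.0000 -0.1250 +0.6250 +0.2500 +0.2500]
  T[1,:] = [+0.1333 +0.0000 +0.0333 -0.0333 -0.0333]
  T[2,:] = [+0.0779 +0.0390 +0.0000 +0.0649 -0.0519]
  T[3,:] = [+0.2500 +0.3750 -0.3125 +0.0000 -0.3125]
  T[4,:] = [-0.0233 -0.0698 +0.0930 +0.0465 +0.0000]
moduli |λ_i(T)| = 0.3652, 0.2362, 0.2362, 0.1232, 0.0369.
spectral radius ρ = 0.3652; 0.3652 < 1 ⇒ converges.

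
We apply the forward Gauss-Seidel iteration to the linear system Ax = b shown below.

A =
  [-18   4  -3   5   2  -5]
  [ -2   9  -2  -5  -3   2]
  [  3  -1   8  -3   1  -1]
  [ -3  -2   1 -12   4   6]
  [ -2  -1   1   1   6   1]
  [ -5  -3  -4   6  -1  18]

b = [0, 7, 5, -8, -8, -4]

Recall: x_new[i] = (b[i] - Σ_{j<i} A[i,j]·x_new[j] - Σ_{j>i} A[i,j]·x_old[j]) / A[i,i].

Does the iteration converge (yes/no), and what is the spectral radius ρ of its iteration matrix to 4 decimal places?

yes, ρ = 0.6819

A = D + L + U where D = diag(-18, 9, 8, -12, 6, 18).
T_GS = -(D+L)⁻¹U: row 0 first, T[0,2] = -(-3)/(-18) = -0.1667; later rows by forward substitution.
  T[0,:] = [+0.0000 +0.2222 -0.1667 +0.2778 +0.1111 -0.2778]
  T[1,:] = [+0.0000 +0.0494 +0.1852 +0.6173 +0.3580 -0.2840]
  T[2,:] = [+0.0000 -0.0772 +0.0856 +0.3480 -0.1219 +0.1937]
  T[3,:] = [+0.0000 -0.0702 +0.0179 -0.1433 +0.2357 +0.6329]
  T[4,:] = [+0.0000 +0.1069 -0.0420 +0.1614 +0.0777 -0.4443]
  T[5,:] = [+0.0000 +0.0822 -0.0047 +0.3141 -0.0108 -0.3171]
|eigenvalues of T|: 0.6819, 0.2622, 0.1946, 0.0906, 0.0906, 0.0000.
ρ(T) = max|λ| = 0.6819; 0.6819 < 1: convergent.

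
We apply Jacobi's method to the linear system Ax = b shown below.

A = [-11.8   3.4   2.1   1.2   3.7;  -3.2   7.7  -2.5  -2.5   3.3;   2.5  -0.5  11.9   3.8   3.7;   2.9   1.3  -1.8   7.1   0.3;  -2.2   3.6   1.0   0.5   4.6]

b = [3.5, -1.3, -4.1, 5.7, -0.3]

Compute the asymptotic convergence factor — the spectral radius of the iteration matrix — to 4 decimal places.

0.8953

Diagonal D = diag(-11.8, 7.7, 11.9, 7.1, 4.6); L, U strict lower/upper.
Jacobi: T = -D⁻¹(L+U), T[4,3] = -(0.5)/(4.6) = -0.1087; T[4,4] = 0.
  T[0,:] = [+0.0000 +0.2881 +0.1780 +0.1017 +0.3136]
  T[1,:] = [+0.4156 +0.0000 +0.3247 +0.3247 -0.4286]
  T[2,:] = [-0.2101 +0.0420 +0.0000 -0.3193 -0.3109]
  T[3,:] = [-0.4085 -0.1831 +0.2535 +0.0000 -0.0423]
  T[4,:] = [+0.4783 -0.7826 -0.2174 -0.1087 +0.0000]
|roots of det(T-λI)|: 0.8953, 0.7297, 0.4717, 0.4717, 0.2250.
spectral radius ρ = 0.8953; 0.8953 < 1 ⇒ converges.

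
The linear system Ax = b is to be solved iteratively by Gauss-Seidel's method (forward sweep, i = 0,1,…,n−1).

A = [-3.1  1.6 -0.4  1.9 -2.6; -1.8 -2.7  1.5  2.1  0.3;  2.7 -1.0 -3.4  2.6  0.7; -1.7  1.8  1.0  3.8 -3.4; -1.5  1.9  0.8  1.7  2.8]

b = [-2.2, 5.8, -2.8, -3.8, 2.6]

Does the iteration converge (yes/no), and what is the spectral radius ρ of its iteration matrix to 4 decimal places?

Let D = diag(-3.1, -2.7, -3.4, 3.8, 2.8); L, U the strict triangles.
GS T = -(D+L)⁻¹U: row 0 first, T[0,2] = -(-0.4)/(-3.1) = -0.1290; later rows by forward substitution.
  T[0,:] = [+0.0000, +0.5161, -0.1290, +0.6129, -0.8387]
  T[1,:] = [+0.0000, -0.3441, +0.6416, +0.3692, +0.6703]
  T[2,:] = [+0.0000, +0.5111, -0.2912, +1.1428, -0.6573]
  T[3,:] = [+0.0000, +0.2594, -0.2850, -0.2014, +0.3750]
  T[4,:] = [+0.0000, +0.2065, -0.2482, -0.1264, -0.9440]
moduli |λ_i(T)| = 1.4476, 0.5605, 0.5605, 0.2311, 0.0000.
ρ = 1.4476; 1.4476 > 1, so it fails to converge.

no, ρ = 1.4476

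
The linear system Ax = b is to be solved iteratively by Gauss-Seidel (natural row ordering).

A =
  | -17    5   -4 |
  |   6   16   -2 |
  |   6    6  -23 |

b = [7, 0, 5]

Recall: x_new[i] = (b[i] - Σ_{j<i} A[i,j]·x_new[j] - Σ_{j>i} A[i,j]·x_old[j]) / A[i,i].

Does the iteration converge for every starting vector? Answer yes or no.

yes

Let D = diag(-17, 16, -23); L, U the strict triangles.
GS T = -(D+L)⁻¹U: row 0 first, T[0,1] = -(5)/(-17) = +0.2941; later rows by forward substitution.
  T[0,:] = [+0.0000, +0.2941, -0.2353]
  T[1,:] = [+0.0000, -0.1103, +0.2132]
  T[2,:] = [+0.0000, +0.0480, -0.0058]
|λ(T)| sorted: 0.1719, 0.0558, 0.0000.
ρ(T) = max|λ| = 0.1719; 0.1719 < 1: convergent.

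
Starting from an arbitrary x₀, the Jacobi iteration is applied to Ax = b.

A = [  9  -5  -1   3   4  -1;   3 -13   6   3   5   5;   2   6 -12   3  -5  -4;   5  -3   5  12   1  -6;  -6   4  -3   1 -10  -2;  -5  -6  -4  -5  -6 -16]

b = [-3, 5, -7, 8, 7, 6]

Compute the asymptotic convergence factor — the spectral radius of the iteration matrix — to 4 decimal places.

1.2027

Write A = D+L+U with D = diag(9, -13, -12, 12, -10, -16).
T_J = -D⁻¹(L+U): T[3,0] = -(5)/(12) = -0.4167; T[3,3] = 0.
  T[0,:] = [+0.0000  +0.5556  +0.1111  -0.3333  -0.4444  +0.1111]
  T[1,:] = [+0.2308  +0.0000  +0.4615  +0.2308  +0.3846  +0.3846]
  T[2,:] = [+0.1667  +0.5000  +0.0000  +0.2500  -0.4167  -0.3333]
  T[3,:] = [-0.4167  +0.2500  -0.4167  +0.0000  -0.0833  +0.5000]
  T[4,:] = [-0.6000  +0.4000  -0.3000  +0.1000  +0.0000  -0.2000]
  T[5,:] = [-0.3125  -0.3750  -0.2500  -0.3125  -0.3750  +0.0000]
|λ(T)| sorted: 1.2027, 0.7705, 0.5653, 0.5653, 0.3796, 0.3796.
ρ(T) = max|λ| = 1.2027; 1.2027 > 1: divergent.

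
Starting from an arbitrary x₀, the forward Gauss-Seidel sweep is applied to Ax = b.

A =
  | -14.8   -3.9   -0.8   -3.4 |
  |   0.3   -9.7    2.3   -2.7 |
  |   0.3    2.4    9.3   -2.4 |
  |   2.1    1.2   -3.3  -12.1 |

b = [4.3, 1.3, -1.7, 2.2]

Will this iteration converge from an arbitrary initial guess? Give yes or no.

Split A = D + L + U, D = diag(-14.8, -9.7, 9.3, -12.1).
GS T = -(D+L)⁻¹U: row 0 first, T[0,2] = -(-0.8)/(-14.8) = -0.0541; later rows by forward substitution.
  T[0,:] = [+0.0000, -0.2635, -0.0541, -0.2297]
  T[1,:] = [+0.0000, -0.0081, +0.2354, -0.2855]
  T[2,:] = [+0.0000, +0.0106, -0.0590, +0.3391]
  T[3,:] = [+0.0000, -0.0494, +0.0301, -0.1607]
|roots of det(T-λI)|: 0.3078, 0.0953, 0.0953, 0.0000.
ρ = 0.3078; 0.3078 < 1, so it converges for any x₀.

yes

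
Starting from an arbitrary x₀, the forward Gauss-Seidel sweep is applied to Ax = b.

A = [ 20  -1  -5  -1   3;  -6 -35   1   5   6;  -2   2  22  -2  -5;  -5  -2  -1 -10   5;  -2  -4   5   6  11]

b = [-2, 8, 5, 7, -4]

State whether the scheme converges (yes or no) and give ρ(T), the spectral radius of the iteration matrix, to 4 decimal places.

Split A = D + L + U, D = diag(20, -35, 22, -10, 11).
T_GS = -(D+L)⁻¹U: row 0 first, T[0,3] = -(-1)/(20) = +0.0500; later rows by forward substitution.
  T[0,:] = [+0.0000  +0.0500  +0.2500  +0.0500  -0.1500]
  T[1,:] = [+0.0000  -0.0086  -0.0143  +0.1343  +0.1971]
  T[2,:] = [+0.0000  +0.0053  +0.0240  +0.0832  +0.1957]
  T[3,:] = [+0.0000  -0.0238  -0.1245  -0.0602  +0.5160]
  T[4,:] = [+0.0000  +0.0165  +0.0973  +0.0529  -0.3260]
|λ(T)| sorted: 0.4204, 0.0758, 0.0192, 0.0192, 0.0000.
spectral radius ρ = 0.4204; 0.4204 < 1: convergent.

yes, ρ = 0.4204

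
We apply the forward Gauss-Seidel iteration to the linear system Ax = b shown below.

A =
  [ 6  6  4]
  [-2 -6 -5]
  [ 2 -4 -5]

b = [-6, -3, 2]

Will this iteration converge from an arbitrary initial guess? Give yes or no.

yes

Diagonal D = diag(6, -6, -5); L, U strict lower/upper.
T_GS = -(D+L)⁻¹U: row 0 first, T[0,1] = -(6)/(6) = -1.0000; later rows by forward substitution.
  T[0,:] = [+0.0000 -1.0000 -0.6667]
  T[1,:] = [+0.0000 +0.3333 -0.6111]
  T[2,:] = [+0.0000 -0.6667 +0.2222]
|roots of det(T-λI)|: 0.9185, 0.3629, 0.0000.
ρ(T) = max|λ| = 0.9185; 0.9185 < 1, so it converges for any x₀.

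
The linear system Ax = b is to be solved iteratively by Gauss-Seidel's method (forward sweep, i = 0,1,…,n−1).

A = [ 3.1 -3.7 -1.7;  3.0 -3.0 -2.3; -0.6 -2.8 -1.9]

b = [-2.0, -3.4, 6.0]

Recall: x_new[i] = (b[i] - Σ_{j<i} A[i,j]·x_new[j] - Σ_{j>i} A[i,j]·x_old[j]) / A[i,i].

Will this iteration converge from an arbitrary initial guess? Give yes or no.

Diagonal D = diag(3.1, -3, -1.9); L, U strict lower/upper.
GS T = -(D+L)⁻¹U: row 0 first, T[0,2] = -(-1.7)/(3.1) = +0.5484; later rows by forward substitution.
  T[0,:] = [+0.0000, +1.1935, +0.5484]
  T[1,:] = [+0.0000, +1.1935, -0.2183]
  T[2,:] = [+0.0000, -2.1358, +0.1485]
eigenvalue magnitudes: 1.5308, 0.1888, 0.0000.
ρ(T) = max|λ| = 1.5308; 1.5308 > 1: divergent.

no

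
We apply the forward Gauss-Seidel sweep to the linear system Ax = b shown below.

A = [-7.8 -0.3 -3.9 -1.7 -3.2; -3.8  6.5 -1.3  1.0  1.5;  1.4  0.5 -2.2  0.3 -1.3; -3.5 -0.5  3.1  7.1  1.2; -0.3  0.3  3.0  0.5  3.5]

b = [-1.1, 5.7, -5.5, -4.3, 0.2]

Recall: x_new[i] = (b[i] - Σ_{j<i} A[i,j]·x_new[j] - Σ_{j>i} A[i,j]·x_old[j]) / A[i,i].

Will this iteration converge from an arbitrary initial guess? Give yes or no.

Let D = diag(-7.8, 6.5, -2.2, 7.1, 3.5); L, U the strict triangles.
T_GS = -(D+L)⁻¹U: row 0 first, T[0,4] = -(-3.2)/(-7.8) = -0.4103; later rows by forward substitution.
  T[0,:] = [+0.0000 -0.0385 -0.5000 -0.2179 -0.4103]
  T[1,:] = [+0.0000 -0.0225 -0.0923 -0.2813 -0.4706]
  T[2,:] = [+0.0000 -0.0296 -0.3392 -0.0663 -0.9589]
  T[3,:] = [+0.0000 -0.0076 -0.1049 -0.0983 +0.0143]
  T[4,:] = [+0.0000 +0.0251 +0.2707 +0.0763 +0.8251]
eigenvalue magnitudes: 0.5239, 0.1135, 0.0387, 0.0066, 0.0000.
ρ = 0.5239; 0.5239 < 1, so it converges for any x₀.

yes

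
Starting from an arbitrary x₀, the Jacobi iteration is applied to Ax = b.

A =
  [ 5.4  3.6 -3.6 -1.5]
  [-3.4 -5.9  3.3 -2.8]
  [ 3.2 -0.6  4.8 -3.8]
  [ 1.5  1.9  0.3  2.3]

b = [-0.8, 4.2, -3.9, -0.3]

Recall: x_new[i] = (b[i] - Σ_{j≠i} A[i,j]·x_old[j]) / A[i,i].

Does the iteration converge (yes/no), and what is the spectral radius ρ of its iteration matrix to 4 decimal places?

no, ρ = 1.1207

Split A = D + L + U, D = diag(5.4, -5.9, 4.8, 2.3).
Jacobi T = -D⁻¹(L+U): T[1,3] = -(-2.8)/(-5.9) = -0.4746; T[1,1] = 0.
  T[0,:] = [+0.0000  -0.6667  +0.6667  +0.2778]
  T[1,:] = [-0.5763  +0.0000  +0.5593  -0.4746]
  T[2,:] = [-0.6667  +0.1250  +0.0000  +0.7917]
  T[3,:] = [-0.6522  -0.8261  -0.1304  +0.0000]
|eigenvalues of T|: 1.1207, 0.9430, 0.9430, 0.8146.
ρ(T) = max|λ| = 1.1207; 1.1207 > 1, so it fails to converge.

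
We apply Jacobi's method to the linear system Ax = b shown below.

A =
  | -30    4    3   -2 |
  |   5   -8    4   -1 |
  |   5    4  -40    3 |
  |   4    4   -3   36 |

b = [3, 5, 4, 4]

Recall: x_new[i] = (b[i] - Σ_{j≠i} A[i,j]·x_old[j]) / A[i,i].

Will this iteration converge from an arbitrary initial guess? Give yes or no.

yes

Diagonal D = diag(-30, -8, -40, 36); L, U strict lower/upper.
T_J = -D⁻¹(L+U): T[1,2] = -(4)/(-8) = +0.5000; T[1,1] = 0.
  T[0,:] = [+0.0000  +0.1333  +0.1000  -0.0667]
  T[1,:] = [+0.6250  +0.0000  +0.5000  -0.1250]
  T[2,:] = [+0.1250  +0.1000  +0.0000  +0.0750]
  T[3,:] = [-0.1111  -0.1111  +0.0833  +0.0000]
moduli |λ_i(T)| = 0.4419, 0.3351, 0.1829, 0.0761.
ρ = 0.4419; 0.4419 < 1 ⇒ converges.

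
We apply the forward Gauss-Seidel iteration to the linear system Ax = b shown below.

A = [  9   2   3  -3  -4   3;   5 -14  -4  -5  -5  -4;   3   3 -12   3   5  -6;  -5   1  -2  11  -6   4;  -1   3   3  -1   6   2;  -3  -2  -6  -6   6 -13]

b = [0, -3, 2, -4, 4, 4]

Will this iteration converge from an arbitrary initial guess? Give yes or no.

A = D + L + U where D = diag(9, -14, -12, 11, 6, -13).
Gauss-Seidel: T = -(D+L)⁻¹U, row 0 first, T[0,1] = -(2)/(9) = -0.2222; later rows by forward substitution.
  T[0,:] = [+0.0000  -0.2222  -0.3333  +0.3333  +0.4444  -0.3333]
  T[1,:] = [+0.0000  -0.0794  -0.4048  -0.2381  -0.1984  -0.4048]
  T[2,:] = [+0.0000  -0.0754  -0.1845  +0.2738  +0.4782  -0.6845]
  T[3,:] = [+0.0000  -0.1075  -0.1483  +0.2229  +0.8525  -0.6028]
  T[4,:] = [+0.0000  +0.0224  +0.2144  +0.0749  +0.0763  +0.0553]
  T[5,:] = [+0.0000  +0.1583  +0.3917  -0.2350  -0.6510  +0.7589]
|roots of det(T-λI)|: 0.8743, 0.3102, 0.3102, 0.0890, 0.0890, 0.0000.
spectral radius ρ = 0.8743; 0.8743 < 1 ⇒ converges.

yes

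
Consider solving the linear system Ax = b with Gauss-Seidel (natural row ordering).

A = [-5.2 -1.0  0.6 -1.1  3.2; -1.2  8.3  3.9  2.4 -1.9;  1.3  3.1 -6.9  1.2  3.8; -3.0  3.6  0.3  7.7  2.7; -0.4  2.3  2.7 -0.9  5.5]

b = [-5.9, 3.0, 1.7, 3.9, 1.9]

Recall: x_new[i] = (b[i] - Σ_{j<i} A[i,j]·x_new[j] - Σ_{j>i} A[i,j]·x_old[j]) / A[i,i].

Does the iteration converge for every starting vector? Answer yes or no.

Let D = diag(-5.2, 8.3, -6.9, 7.7, 5.5); L, U the strict triangles.
GS T = -(D+L)⁻¹U: row 0 first, T[0,3] = -(-1.1)/(-5.2) = -0.2115; later rows by forward substitution.
  T[0,:] = [+0.0000 -0.1923 +0.1154 -0.2115 +0.6154]
  T[1,:] = [+0.0000 -0.0278 -0.4532 -0.3197 +0.3179]
  T[2,:] = [+0.0000 -0.0487 -0.1819 -0.0096 +0.8095]
  T[3,:] = [+0.0000 -0.0600 +0.2639 +0.0674 -0.2910]
  T[4,:] = [+0.0000 +0.0117 +0.3304 +0.1341 -0.5332]
moduli |λ_i(T)| = 0.8677, 0.3085, 0.1279, 0.0117, 0.0000.
spectral radius ρ = 0.8677; 0.8677 < 1, so it converges for any x₀.

yes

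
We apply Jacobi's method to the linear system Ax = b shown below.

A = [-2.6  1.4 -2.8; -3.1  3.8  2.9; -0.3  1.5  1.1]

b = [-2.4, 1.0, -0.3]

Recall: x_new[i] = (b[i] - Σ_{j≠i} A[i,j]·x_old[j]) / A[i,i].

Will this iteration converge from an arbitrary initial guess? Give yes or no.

Split A = D + L + U, D = diag(-2.6, 3.8, 1.1).
Jacobi: T = -D⁻¹(L+U), T[2,1] = -(1.5)/(1.1) = -1.3636; T[2,2] = 0.
  T[0,:] = [+0.0000  +0.5385  -1.0769]
  T[1,:] = [+0.8158  +0.0000  -0.7632]
  T[2,:] = [+0.2727  -1.3636  +0.0000]
|roots of det(T-λI)|: 1.4006, 0.8805, 0.8805.
ρ(T) = max|λ| = 1.4006; 1.4006 > 1 ⇒ diverges.

no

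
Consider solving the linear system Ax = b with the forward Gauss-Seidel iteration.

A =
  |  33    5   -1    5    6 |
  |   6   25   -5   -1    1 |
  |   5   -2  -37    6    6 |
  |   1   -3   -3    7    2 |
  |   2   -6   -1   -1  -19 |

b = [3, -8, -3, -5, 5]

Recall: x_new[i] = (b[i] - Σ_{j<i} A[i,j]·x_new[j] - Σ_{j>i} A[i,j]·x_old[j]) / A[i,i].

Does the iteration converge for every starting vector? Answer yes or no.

yes

Let D = diag(33, 25, -37, 7, -19); L, U the strict triangles.
GS T = -(D+L)⁻¹U: row 0 first, T[0,3] = -(5)/(33) = -0.1515; later rows by forward substitution.
  T[0,:] = [+0.0000  -0.1515  +0.0303  -0.1515  -0.1818]
  T[1,:] = [+0.0000  +0.0364  +0.1927  +0.0764  +0.0036]
  T[2,:] = [+0.0000  -0.0224  -0.0063  +0.1376  +0.1374]
  T[3,:] = [+0.0000  +0.0276  +0.0756  +0.1133  -0.1993]
  T[4,:] = [+0.0000  -0.0277  -0.0613  -0.0533  -0.0170]
|roots of det(T-λI)|: 0.2290, 0.1066, 0.1066, 0.0567, 0.0000.
spectral radius ρ = 0.2290; 0.2290 < 1: convergent.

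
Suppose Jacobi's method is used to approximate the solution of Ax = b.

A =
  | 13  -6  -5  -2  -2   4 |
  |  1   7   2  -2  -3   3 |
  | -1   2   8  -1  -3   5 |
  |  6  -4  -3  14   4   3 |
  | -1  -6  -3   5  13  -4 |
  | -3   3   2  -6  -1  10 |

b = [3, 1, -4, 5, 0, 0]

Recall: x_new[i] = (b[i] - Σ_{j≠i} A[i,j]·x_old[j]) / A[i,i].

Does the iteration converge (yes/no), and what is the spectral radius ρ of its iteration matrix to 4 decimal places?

no, ρ = 1.2139

A = D + L + U where D = diag(13, 7, 8, 14, 13, 10).
T_J = -D⁻¹(L+U): T[2,4] = -(-3)/(8) = +0.3750; T[2,2] = 0.
  T[0,:] = [+0.0000, +0.4615, +0.3846, +0.1538, +0.1538, -0.3077]
  T[1,:] = [-0.1429, +0.0000, -0.2857, +0.2857, +0.4286, -0.4286]
  T[2,:] = [+0.1250, -0.2500, +0.0000, +0.1250, +0.3750, -0.6250]
  T[3,:] = [-0.4286, +0.2857, +0.2143, +0.0000, -0.2857, -0.2143]
  T[4,:] = [+0.0769, +0.4615, +0.2308, -0.3846, +0.0000, +0.3077]
  T[5,:] = [+0.3000, -0.3000, -0.2000, +0.6000, +0.1000, +0.0000]
eigenvalue magnitudes: 1.2139, 0.6564, 0.6564, 0.4620, 0.4620, 0.0291.
ρ(T) = max|λ| = 1.2139; 1.2139 > 1 ⇒ diverges.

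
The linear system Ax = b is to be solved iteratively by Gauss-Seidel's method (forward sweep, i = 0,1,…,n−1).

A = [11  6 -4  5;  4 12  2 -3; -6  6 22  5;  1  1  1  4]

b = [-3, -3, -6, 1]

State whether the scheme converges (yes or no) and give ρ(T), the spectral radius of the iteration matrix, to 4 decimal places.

Diagonal D = diag(11, 12, 22, 4); L, U strict lower/upper.
T_GS = -(D+L)⁻¹U: row 0 first, T[0,3] = -(5)/(11) = -0.4545; later rows by forward substitution.
  T[0,:] = [+0.0000  -0.5455  +0.3636  -0.4545]
  T[1,:] = [+0.0000  +0.1818  -0.2879  +0.4015]
  T[2,:] = [+0.0000  -0.1983  +0.1777  -0.4607]
  T[3,:] = [+0.0000  +0.1405  -0.0634  +0.1284]
eigenvalue magnitudes: 0.6076, 0.0922, 0.0922, 0.0000.
ρ(T) = max|λ| = 0.6076; 0.6076 < 1, so it converges for any x₀.

yes, ρ = 0.6076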